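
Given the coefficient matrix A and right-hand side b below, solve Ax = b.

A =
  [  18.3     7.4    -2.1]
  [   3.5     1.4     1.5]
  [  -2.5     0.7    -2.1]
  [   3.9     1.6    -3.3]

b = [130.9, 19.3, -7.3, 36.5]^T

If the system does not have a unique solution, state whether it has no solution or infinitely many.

x_1 = 6, x_2 = 2, x_3 = -3

Row-reduce the augmented matrix:
R1 ← R1 / (183/10).
R2 ← R2 − 7/2·R1.
R3 ← R3 + 5/2·R1.
R4 ← R4 − 39/10·R1.
R2 ← R2 / (-14/915).
R1 ← R1 − 74/183·R2.
R3 ← R3 − 3131/1830·R2.
R4 ← R4 − 7/305·R2.
R3 ← R3 / (7359/35).
R1 ← R1 − 351/7·R3.
R2 ← R2 + 870/7·R3.
R4 reduces to 0 = 0, so the extra equation is consistent.
Reading off the reduced rows gives x_1 = 6, x_2 = 2, x_3 = -3.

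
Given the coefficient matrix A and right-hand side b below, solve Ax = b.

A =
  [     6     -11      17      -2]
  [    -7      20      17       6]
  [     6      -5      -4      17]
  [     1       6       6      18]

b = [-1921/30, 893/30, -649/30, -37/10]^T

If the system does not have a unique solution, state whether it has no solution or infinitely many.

x_1 = -3/2, x_2 = 5/2, x_3 = -5/3, x_4 = -2/5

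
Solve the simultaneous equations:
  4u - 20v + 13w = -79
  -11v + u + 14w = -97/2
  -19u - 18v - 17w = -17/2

u = -3/2, v = 3, w = -1

Row-reduce the augmented matrix:
R1 ← R1 / (4).
R2 ← R2 − 1·R1.
R3 ← R3 + 19·R1.
R2 ← R2 / (-6).
R1 ← R1 + 5·R2.
R3 ← R3 + 113·R2.
R3 ← R3 / (-3785/24).
R1 ← R1 + 137/24·R3.
R2 ← R2 + 43/24·R3.
Reading off the reduced rows gives u = -3/2, v = 3, w = -1.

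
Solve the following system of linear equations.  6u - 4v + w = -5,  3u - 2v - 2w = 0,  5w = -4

no solution

Row-reduce:
R1 ← R1 / (6).
R2 ← R2 − 3·R1.
R2 ← R2 / (-5/2).
R1 ← R1 − 1/6·R2.
R3 ← R3 − 5·R2.
Row 3 reduces to 0 = 1, a contradiction. The system is inconsistent.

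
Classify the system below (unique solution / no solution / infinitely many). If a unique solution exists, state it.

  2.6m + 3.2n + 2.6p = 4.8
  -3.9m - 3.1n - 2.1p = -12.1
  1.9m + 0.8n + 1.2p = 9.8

Row-reduce the augmented matrix:
R1 ← R1 / (13/5).
R2 ← R2 + 39/10·R1.
R3 ← R3 − 19/10·R1.
R2 ← R2 / (17/10).
R1 ← R1 − 16/13·R2.
R3 ← R3 + 20/13·R2.
R3 ← R3 / (2053/2210).
R1 ← R1 + 67/221·R3.
R2 ← R2 − 18/17·R3.
Reading off the reduced rows gives m = 6, n = -5, p = 2.

m = 6, n = -5, p = 2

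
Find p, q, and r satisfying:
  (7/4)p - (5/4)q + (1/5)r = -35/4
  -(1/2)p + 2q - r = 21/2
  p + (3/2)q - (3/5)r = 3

p = -3, q = 2, r = -5

Row-reduce the augmented matrix:
R1 ← R1 / (7/4).
R2 ← R2 + 1/2·R1.
R3 ← R3 − 1·R1.
R2 ← R2 / (23/14).
R1 ← R1 + 5/7·R2.
R3 ← R3 − 31/14·R2.
R3 ← R3 / (64/115).
R1 ← R1 + 34/115·R3.
R2 ← R2 + 66/115·R3.
Reading off the reduced rows gives p = -3, q = 2, r = -5.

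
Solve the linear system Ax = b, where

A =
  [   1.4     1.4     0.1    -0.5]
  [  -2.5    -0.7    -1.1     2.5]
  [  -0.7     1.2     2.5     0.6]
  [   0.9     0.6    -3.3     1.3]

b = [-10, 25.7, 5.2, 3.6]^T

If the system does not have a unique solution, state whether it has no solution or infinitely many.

Row-reduce the augmented matrix:
R1 ← R1 / (7/5).
R2 ← R2 + 5/2·R1.
R3 ← R3 + 7/10·R1.
R4 ← R4 − 9/10·R1.
R2 ← R2 / (9/5).
R1 ← R1 − 1·R2.
R3 ← R3 − 19/10·R2.
R4 ← R4 + 3/10·R2.
R3 ← R3 / (2959/840).
R1 ← R1 − 7/12·R3.
R2 ← R2 + 43/84·R3.
R4 ← R4 + 197/56·R3.
R4 ← R4 / (16117/29590).
R1 ← R1 + 3039/2959·R4.
R2 ← R2 − 2063/2959·R4.
R3 ← R3 + 1131/2959·R4.
Reading off the reduced rows gives x_1 = -4, x_2 = -1, x_3 = 0, x_4 = 6.

x_1 = -4, x_2 = -1, x_3 = 0, x_4 = 6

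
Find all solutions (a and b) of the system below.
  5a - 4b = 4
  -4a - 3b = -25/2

a = 2, b = 3/2

Row-reduce the augmented matrix:
R1 ← R1 / (5).
R2 ← R2 + 4·R1.
R2 ← R2 / (-31/5).
R1 ← R1 + 4/5·R2.
Reading off the reduced rows gives a = 2, b = 3/2.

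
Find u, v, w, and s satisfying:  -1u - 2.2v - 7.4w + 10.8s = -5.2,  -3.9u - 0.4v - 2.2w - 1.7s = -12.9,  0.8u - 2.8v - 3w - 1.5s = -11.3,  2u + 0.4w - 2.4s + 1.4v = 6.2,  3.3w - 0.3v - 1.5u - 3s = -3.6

Row-reduce the augmented matrix:
R1 ← R1 / (-1).
R2 ← R2 + 39/10·R1.
R3 ← R3 − 4/5·R1.
R4 ← R4 − 2·R1.
R5 ← R5 + 3/2·R1.
R2 ← R2 / (409/50).
R1 ← R1 − 11/5·R2.
R3 ← R3 + 114/25·R2.
R4 ← R4 + 3·R2.
R5 ← R5 − 3·R2.
R3 ← R3 / (12151/2045).
R1 ← R1 − 94/409·R3.
R2 ← R2 − 1333/409·R3.
R4 ← R4 + 9453/2045·R3.
R5 ← R5 − 9453/2045·R3.
R4 ← R4 / (-1253997/121510).
R1 ← R1 − 20098/12151·R4.
R2 ← R2 − 100261/24302·R4.
R3 ← R3 + 70707/24302·R4.
R5 ← R5 − 1253997/121510·R4.
R5 reduces to 0 = 0, so the extra equation is consistent.
Reading off the reduced rows gives u = 2, v = 3, w = 1, s = 1.

u = 2, v = 3, w = 1, s = 1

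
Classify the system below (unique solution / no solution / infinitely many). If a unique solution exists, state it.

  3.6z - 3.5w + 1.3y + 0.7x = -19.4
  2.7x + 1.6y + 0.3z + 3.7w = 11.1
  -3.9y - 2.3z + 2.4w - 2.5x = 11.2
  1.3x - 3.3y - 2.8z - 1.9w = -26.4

Row-reduce the augmented matrix:
R1 ← R1 / (7/10).
R2 ← R2 − 27/10·R1.
R3 ← R3 + 5/2·R1.
R4 ← R4 − 13/10·R1.
R2 ← R2 / (-239/70).
R1 ← R1 − 13/7·R2.
R3 ← R3 − 26/35·R2.
R4 ← R4 + 40/7·R2.
R3 ← R3 / (18167/2390).
R1 ← R1 + 537/239·R3.
R2 ← R2 − 951/239·R3.
R4 ← R4 − 15836/1195·R3.
R4 ← R4 / (-32167/2455).
R1 ← R1 − 44988/18167·R4.
R2 ← R2 + 31057/18167·R4.
R3 ← R3 + 15195/18167·R4.
Reading off the reduced rows gives x = -5, y = 4, z = -1, w = 5.

x = -5, y = 4, z = -1, w = 5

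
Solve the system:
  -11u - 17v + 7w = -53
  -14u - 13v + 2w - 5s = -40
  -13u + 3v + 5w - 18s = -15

Row-reduce:
R1 ← R1 / (-11).
R2 ← R2 + 14·R1.
R3 ← R3 + 13·R1.
R2 ← R2 / (95/11).
R1 ← R1 − 17/11·R2.
R3 ← R3 − 254/11·R2.
R3 ← R3 / (76/5).
R1 ← R1 − 3/5·R3.
R2 ← R2 + 4/5·R3.
Rank is 3 with 4 unknowns, leaving s free.

infinitely many solutions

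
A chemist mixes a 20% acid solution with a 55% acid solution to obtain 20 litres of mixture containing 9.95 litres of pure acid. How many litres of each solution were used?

Let a = litres of solution A, b = litres of solution B.
  a + b = 20
  (1/5)a + (11/20)b = 199/20
From equation 1: a = 20 − b.
Substitute into equation 2 and solve: b = 17.
Then a = 3.

litres of solution A: 3, litres of solution B: 17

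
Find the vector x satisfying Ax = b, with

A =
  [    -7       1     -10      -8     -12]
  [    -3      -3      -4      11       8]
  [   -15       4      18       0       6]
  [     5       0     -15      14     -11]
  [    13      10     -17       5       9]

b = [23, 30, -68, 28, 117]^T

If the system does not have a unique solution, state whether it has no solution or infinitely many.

x_1 = 0, x_2 = 1, x_3 = -5, x_4 = -1, x_5 = 3

Row-reduce the augmented matrix:
R1 ← R1 / (-7).
R2 ← R2 + 3·R1.
R3 ← R3 + 15·R1.
R4 ← R4 − 5·R1.
R5 ← R5 − 13·R1.
R2 ← R2 / (-24/7).
R1 ← R1 + 1/7·R2.
R3 ← R3 − 13/7·R2.
R4 ← R4 − 5/7·R2.
R5 ← R5 − 83/7·R2.
R3 ← R3 / (475/12).
R1 ← R1 − 17/12·R3.
R2 ← R2 + 1/12·R3.
R4 ← R4 + 265/12·R3.
R5 ← R5 + 415/12·R3.
R4 ← R4 / (4791/190).
R1 ← R1 + 167/475·R4.
R2 ← R2 + 1974/475·R4.
R3 ← R3 − 599/950·R4.
R5 ← R5 − 11751/190·R4.
R5 ← R5 / (86628/1597).
R1 ← R1 + 1244/7985·R5.
R2 ← R2 + 23598/7985·R5.
R3 ← R3 − 6869/7985·R5.
R4 ← R4 − 306/1597·R5.
Reading off the reduced rows gives x_1 = 0, x_2 = 1, x_3 = -5, x_4 = -1, x_5 = 3.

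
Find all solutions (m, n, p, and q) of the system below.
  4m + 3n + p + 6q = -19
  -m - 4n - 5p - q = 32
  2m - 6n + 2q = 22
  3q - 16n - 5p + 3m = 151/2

Row-reduce:
R1 ← R1 / (4).
R2 ← R2 + 1·R1.
R3 ← R3 − 2·R1.
R4 ← R4 − 3·R1.
R2 ← R2 / (-13/4).
R1 ← R1 − 3/4·R2.
R3 ← R3 + 15/2·R2.
R4 ← R4 + 73/4·R2.
R3 ← R3 / (136/13).
R1 ← R1 + 11/13·R3.
R2 ← R2 − 19/13·R3.
R4 ← R4 − 272/13·R3.
Row 4 reduces to 0 = -1/2, a contradiction. The system is inconsistent.

no solution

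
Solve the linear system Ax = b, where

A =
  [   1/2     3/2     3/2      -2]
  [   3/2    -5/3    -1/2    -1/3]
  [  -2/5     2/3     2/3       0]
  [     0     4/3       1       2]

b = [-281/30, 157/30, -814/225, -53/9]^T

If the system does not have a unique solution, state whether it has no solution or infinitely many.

Row-reduce the augmented matrix:
R1 ← R1 / (1/2).
R2 ← R2 − 3/2·R1.
R3 ← R3 + 2/5·R1.
R2 ← R2 / (-37/6).
R1 ← R1 − 3·R2.
R3 ← R3 − 28/15·R2.
R4 ← R4 − 4/3·R2.
R3 ← R3 / (196/555).
R1 ← R1 − 21/37·R3.
R2 ← R2 − 30/37·R3.
R4 ← R4 + 3/37·R3.
R4 ← R4 / (478/147).
R1 ← R1 + 10/7·R4.
R2 ← R2 + 58/49·R4.
R3 ← R3 − 16/49·R4.
Reading off the reduced rows gives x_1 = -2/5, x_2 = -8/3, x_3 = -3, x_4 = 1/3.

x_1 = -2/5, x_2 = -8/3, x_3 = -3, x_4 = 1/3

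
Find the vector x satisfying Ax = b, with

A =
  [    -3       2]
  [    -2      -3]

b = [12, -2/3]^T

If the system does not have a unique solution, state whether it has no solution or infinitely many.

x_1 = -8/3, x_2 = 2

Row-reduce the augmented matrix:
R1 ← R1 / (-3).
R2 ← R2 + 2·R1.
R2 ← R2 / (-13/3).
R1 ← R1 + 2/3·R2.
Reading off the reduced rows gives x_1 = -8/3, x_2 = 2.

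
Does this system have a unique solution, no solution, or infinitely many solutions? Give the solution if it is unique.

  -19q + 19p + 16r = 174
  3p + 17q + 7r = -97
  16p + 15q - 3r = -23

Row-reduce the augmented matrix:
R1 ← R1 / (19).
R2 ← R2 − 3·R1.
R3 ← R3 − 16·R1.
R2 ← R2 / (20).
R1 ← R1 + 1·R2.
R3 ← R3 − 31·R2.
R3 ← R3 / (-1779/76).
R1 ← R1 − 81/76·R3.
R2 ← R2 − 17/76·R3.
Reading off the reduced rows gives p = 4, q = -6, r = -1.

p = 4, q = -6, r = -1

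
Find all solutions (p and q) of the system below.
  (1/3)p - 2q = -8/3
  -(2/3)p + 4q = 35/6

no solution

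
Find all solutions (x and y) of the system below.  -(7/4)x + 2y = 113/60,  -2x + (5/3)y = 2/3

Row-reduce the augmented matrix:
R1 ← R1 / (-7/4).
R2 ← R2 + 2·R1.
R2 ← R2 / (-13/21).
R1 ← R1 + 8/7·R2.
Reading off the reduced rows gives x = 5/3, y = 12/5.

x = 5/3, y = 12/5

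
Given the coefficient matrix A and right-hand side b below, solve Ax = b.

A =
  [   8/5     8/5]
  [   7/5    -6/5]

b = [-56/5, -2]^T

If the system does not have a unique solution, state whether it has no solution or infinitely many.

x_1 = -4, x_2 = -3

Row-reduce the augmented matrix:
R1 ← R1 / (8/5).
R2 ← R2 − 7/5·R1.
R2 ← R2 / (-13/5).
R1 ← R1 − 1·R2.
Reading off the reduced rows gives x_1 = -4, x_2 = -3.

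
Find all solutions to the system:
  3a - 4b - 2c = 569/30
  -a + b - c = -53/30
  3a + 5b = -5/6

a = 5/2, b = -5/3, c = -12/5

Row-reduce the augmented matrix:
R1 ← R1 / (3).
R2 ← R2 + 1·R1.
R3 ← R3 − 3·R1.
R2 ← R2 / (-1/3).
R1 ← R1 + 4/3·R2.
R3 ← R3 − 9·R2.
R3 ← R3 / (-43).
R1 ← R1 − 6·R3.
R2 ← R2 − 5·R3.
Reading off the reduced rows gives a = 5/2, b = -5/3, c = -12/5.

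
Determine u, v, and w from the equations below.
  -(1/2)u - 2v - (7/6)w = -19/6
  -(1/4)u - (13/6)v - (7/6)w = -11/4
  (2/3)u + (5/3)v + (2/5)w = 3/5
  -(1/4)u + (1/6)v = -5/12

Row-reduce the augmented matrix:
R1 ← R1 / (-1/2).
R2 ← R2 + 1/4·R1.
R3 ← R3 − 2/3·R1.
R4 ← R4 + 1/4·R1.
R2 ← R2 / (-7/6).
R1 ← R1 − 4·R2.
R3 ← R3 + 1·R2.
R4 ← R4 − 7/6·R2.
R3 ← R3 / (-59/90).
R1 ← R1 − 1/3·R3.
R2 ← R2 − 1/2·R3.
R4 reduces to 0 = 0, so the extra equation is consistent.
Reading off the reduced rows gives u = 1, v = -1, w = 4.

u = 1, v = -1, w = 4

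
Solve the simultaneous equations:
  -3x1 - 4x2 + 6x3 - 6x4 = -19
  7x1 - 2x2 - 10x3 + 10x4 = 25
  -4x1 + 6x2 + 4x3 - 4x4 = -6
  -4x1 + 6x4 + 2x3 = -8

infinitely many solutions

Row-reduce:
R1 ← R1 / (-3).
R2 ← R2 − 7·R1.
R3 ← R3 + 4·R1.
R4 ← R4 + 4·R1.
R2 ← R2 / (-34/3).
R1 ← R1 − 4/3·R2.
R3 ← R3 − 34/3·R2.
R4 ← R4 − 16/3·R2.
Swap R3 and R4.
R3 ← R3 / (-70/17).
R1 ← R1 + 26/17·R3.
R2 ← R2 + 6/17·R3.
Rank is 3 with 4 unknowns, leaving x4 free.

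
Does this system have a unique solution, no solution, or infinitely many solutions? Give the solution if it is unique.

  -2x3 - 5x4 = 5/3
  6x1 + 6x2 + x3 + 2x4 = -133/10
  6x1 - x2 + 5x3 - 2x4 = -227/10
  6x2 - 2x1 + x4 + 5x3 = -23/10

x1 = -9/4, x2 = 1/5, x3 = -5/3, x4 = 1/3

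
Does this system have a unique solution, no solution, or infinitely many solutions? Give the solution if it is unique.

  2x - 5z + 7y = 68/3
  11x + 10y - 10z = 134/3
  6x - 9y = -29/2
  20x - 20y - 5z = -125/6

x = 4/3, y = 5/2, z = -1/2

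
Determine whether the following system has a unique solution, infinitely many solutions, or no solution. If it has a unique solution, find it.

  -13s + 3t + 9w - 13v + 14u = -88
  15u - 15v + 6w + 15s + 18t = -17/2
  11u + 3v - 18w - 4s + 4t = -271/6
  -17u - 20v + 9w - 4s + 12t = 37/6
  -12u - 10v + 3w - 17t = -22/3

Row-reduce the augmented matrix:
R1 ← R1 / (14).
R2 ← R2 − 15·R1.
R3 ← R3 − 11·R1.
R4 ← R4 + 17·R1.
R5 ← R5 + 12·R1.
R2 ← R2 / (-15/14).
R1 ← R1 + 13/14·R2.
R3 ← R3 − 185/14·R2.
R4 ← R4 + 501/14·R2.
R5 ← R5 + 148/7·R2.
R3 ← R3 / (-70).
R1 ← R1 − 19/5·R3.
R2 ← R2 − 17/5·R3.
R4 ← R4 − 708/5·R3.
R5 ← R5 − 413/5·R3.
R4 ← R4 / (-44048/175).
R1 ← R1 + 2203/350·R4.
R2 ← R2 + 3279/350·R4.
R3 ← R3 + 363/70·R4.
R5 ← R5 + 7683/50·R4.
R5 ← R5 / (-2147113/88096).
R1 ← R1 − 3449/88096·R5.
R2 ← R2 + 80843/88096·R5.
R3 ← R3 + 39187/88096·R5.
R4 ← R4 − 18549/44048·R5.
Reading off the reduced rows gives u = -5/2, v = 7/3, w = 1, s = 8/3, t = 1.

u = -5/2, v = 7/3, w = 1, s = 8/3, t = 1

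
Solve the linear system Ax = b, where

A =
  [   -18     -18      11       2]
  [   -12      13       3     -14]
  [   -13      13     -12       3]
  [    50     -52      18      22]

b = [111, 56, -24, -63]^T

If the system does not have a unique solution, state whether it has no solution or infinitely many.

no solution

Row-reduce:
R1 ← R1 / (-18).
R2 ← R2 + 12·R1.
R3 ← R3 + 13·R1.
R4 ← R4 − 50·R1.
R2 ← R2 / (25).
R1 ← R1 − 1·R2.
R3 ← R3 − 26·R2.
R4 ← R4 + 102·R2.
R3 ← R3 / (-6947/450).
R1 ← R1 + 197/450·R3.
R2 ← R2 + 13/75·R3.
R4 ← R4 − 6947/225·R3.
Row 4 reduces to 0 = 1, a contradiction. The system is inconsistent.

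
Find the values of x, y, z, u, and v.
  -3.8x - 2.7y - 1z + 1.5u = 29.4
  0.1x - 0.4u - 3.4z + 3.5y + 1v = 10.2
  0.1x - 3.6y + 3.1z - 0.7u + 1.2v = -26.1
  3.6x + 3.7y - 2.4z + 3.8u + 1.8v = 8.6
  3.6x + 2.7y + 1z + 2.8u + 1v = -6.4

x = -6, y = 2, z = -3, u = 6, v = -4

Row-reduce the augmented matrix:
R1 ← R1 / (-19/5).
R2 ← R2 − 1/10·R1.
R3 ← R3 − 1/10·R1.
R4 ← R4 − 18/5·R1.
R5 ← R5 − 18/5·R1.
R2 ← R2 / (1303/380).
R1 ← R1 − 27/38·R2.
R3 ← R3 + 279/76·R2.
R4 ← R4 − 217/190·R2.
R5 ← R5 − 27/190·R2.
R3 ← R3 / (-7747/13030).
R1 ← R1 − 1268/1303·R3.
R2 ← R2 + 1302/1303·R3.
R4 ← R4 + 14373/6515·R3.
R5 ← R5 − 1268/6515·R3.
R4 ← R4 / (714607/77470).
R1 ← R1 + 15749/7747·R4.
R2 ← R2 − 12811/7747·R4.
R3 ← R3 − 13636/7747·R4.
R5 ← R5 − 301623/77470·R4.
R5 ← R5 / (16574798/3573035).
R1 ← R1 − 1411844/714607·R5.
R2 ← R2 + 1627166/714607·R5.
R3 ← R3 + 1780258/714607·R5.
R4 ← R4 + 539066/714607·R5.
Reading off the reduced rows gives x = -6, y = 2, z = -3, u = 6, v = -4.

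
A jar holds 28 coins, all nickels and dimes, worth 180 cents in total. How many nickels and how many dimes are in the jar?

Let n = nickels, d = dimes.
  n + d = 28
  5n + 10d = 180
From equation 1: n = 28 − d.
Substitute into equation 2 and solve: d = 8.
Then n = 20.

nickels: 20, dimes: 8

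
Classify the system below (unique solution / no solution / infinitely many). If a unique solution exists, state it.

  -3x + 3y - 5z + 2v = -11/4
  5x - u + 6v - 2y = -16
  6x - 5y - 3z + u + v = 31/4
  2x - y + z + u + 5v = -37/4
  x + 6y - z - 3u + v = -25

x = -3/2, y = -11/4, z = -1, u = 2, v = -2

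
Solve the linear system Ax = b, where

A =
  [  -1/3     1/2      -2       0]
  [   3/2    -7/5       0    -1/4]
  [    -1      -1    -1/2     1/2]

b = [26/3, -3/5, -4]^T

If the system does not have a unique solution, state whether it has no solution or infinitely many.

infinitely many solutions

Row-reduce:
R1 ← R1 / (-1/3).
R2 ← R2 − 3/2·R1.
R3 ← R3 + 1·R1.
R2 ← R2 / (17/20).
R1 ← R1 + 3/2·R2.
R3 ← R3 + 5/2·R2.
R3 ← R3 / (-713/34).
R1 ← R1 + 168/17·R3.
R2 ← R2 + 180/17·R3.
Rank is 3 with 4 unknowns, leaving x_4 free.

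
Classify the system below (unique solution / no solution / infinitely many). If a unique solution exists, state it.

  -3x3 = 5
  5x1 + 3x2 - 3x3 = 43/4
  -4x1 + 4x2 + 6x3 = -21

x1 = 7/4, x2 = -1, x3 = -5/3

Row-reduce the augmented matrix:
Swap R1 and R2.
R1 ← R1 / (5).
R3 ← R3 + 4·R1.
Swap R2 and R3.
R2 ← R2 / (32/5).
R1 ← R1 − 3/5·R2.
R3 ← R3 / (-3).
R1 ← R1 + 15/16·R3.
R2 ← R2 − 9/16·R3.
Reading off the reduced rows gives x1 = 7/4, x2 = -1, x3 = -5/3.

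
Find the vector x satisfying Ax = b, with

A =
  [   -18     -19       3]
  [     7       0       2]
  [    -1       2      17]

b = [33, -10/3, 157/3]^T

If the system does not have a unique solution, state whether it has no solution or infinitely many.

x_1 = -4/3, x_2 = 0, x_3 = 3

Row-reduce the augmented matrix:
R1 ← R1 / (-18).
R2 ← R2 − 7·R1.
R3 ← R3 + 1·R1.
R2 ← R2 / (-133/18).
R1 ← R1 − 19/18·R2.
R3 ← R3 − 55/18·R2.
R3 ← R3 / (127/7).
R1 ← R1 − 2/7·R3.
R2 ← R2 + 3/7·R3.
Reading off the reduced rows gives x_1 = -4/3, x_2 = 0, x_3 = 3.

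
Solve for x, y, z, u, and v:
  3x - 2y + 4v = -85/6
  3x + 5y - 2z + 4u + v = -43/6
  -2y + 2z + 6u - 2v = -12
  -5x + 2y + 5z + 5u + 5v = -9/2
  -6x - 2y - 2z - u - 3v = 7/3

Row-reduce the augmented matrix:
R1 ← R1 / (3).
R2 ← R2 − 3·R1.
R4 ← R4 + 5·R1.
R5 ← R5 + 6·R1.
R2 ← R2 / (7).
R1 ← R1 + 2/3·R2.
R3 ← R3 + 2·R2.
R4 ← R4 + 4/3·R2.
R5 ← R5 + 6·R2.
R3 ← R3 / (10/7).
R1 ← R1 + 4/21·R3.
R2 ← R2 + 2/7·R3.
R4 ← R4 − 97/21·R3.
R5 ← R5 + 26/7·R3.
R4 ← R4 / (-52/3).
R1 ← R1 − 4/3·R4.
R2 ← R2 − 2·R4.
R3 ← R3 − 5·R4.
R5 ← R5 − 21·R4.
R5 ← R5 / (1021/52).
R1 ← R1 − 29/13·R5.
R2 ← R2 − 35/26·R5.
R3 ← R3 − 201/52·R5.
R4 ← R4 + 61/52·R5.
Reading off the reduced rows gives x = -1/2, y = 7/3, z = 7/3, u = -8/3, v = -2.

x = -1/2, y = 7/3, z = 7/3, u = -8/3, v = -2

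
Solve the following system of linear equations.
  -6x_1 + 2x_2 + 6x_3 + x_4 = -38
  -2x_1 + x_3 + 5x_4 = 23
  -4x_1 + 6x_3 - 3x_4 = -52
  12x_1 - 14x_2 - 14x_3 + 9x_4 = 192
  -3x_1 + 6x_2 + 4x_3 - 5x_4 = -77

x_1 = 1, x_2 = -4, x_3 = -5, x_4 = 6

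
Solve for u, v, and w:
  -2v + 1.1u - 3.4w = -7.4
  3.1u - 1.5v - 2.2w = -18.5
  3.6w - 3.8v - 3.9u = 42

u = -6, v = -3, w = 2

Row-reduce the augmented matrix:
R1 ← R1 / (11/10).
R2 ← R2 − 31/10·R1.
R3 ← R3 + 39/10·R1.
R2 ← R2 / (91/22).
R1 ← R1 + 20/11·R2.
R3 ← R3 + 599/55·R2.
R3 ← R3 / (3569/325).
R1 ← R1 − 2/13·R3.
R2 ← R2 − 116/65·R3.
Reading off the reduced rows gives u = -6, v = -3, w = 2.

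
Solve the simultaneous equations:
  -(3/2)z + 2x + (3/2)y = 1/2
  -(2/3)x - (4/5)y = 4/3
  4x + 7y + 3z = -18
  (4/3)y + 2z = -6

Row-reduce:
R1 ← R1 / (2).
R2 ← R2 + 2/3·R1.
R3 ← R3 − 4·R1.
R2 ← R2 / (-3/10).
R1 ← R1 − 3/4·R2.
R3 ← R3 − 4·R2.
R4 ← R4 − 4/3·R2.
R3 ← R3 / (-2/3).
R1 ← R1 + 2·R3.
R2 ← R2 − 5/3·R3.
R4 ← R4 + 2/9·R3.
Row 4 reduces to 0 = 1/3, a contradiction. The system is inconsistent.

no solution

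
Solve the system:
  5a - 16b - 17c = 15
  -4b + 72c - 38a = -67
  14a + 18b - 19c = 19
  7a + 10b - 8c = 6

Row-reduce:
R1 ← R1 / (5).
R2 ← R2 + 38·R1.
R3 ← R3 − 14·R1.
R4 ← R4 − 7·R1.
R2 ← R2 / (-628/5).
R1 ← R1 + 16/5·R2.
R3 ← R3 − 314/5·R2.
R4 ← R4 − 162/5·R2.
Swap R3 and R4.
R3 ← R3 / (164/157).
R1 ← R1 + 305/157·R3.
R2 ← R2 − 143/314·R3.
Row 4 reduces to 0 = 1/2, a contradiction. The system is inconsistent.

no solution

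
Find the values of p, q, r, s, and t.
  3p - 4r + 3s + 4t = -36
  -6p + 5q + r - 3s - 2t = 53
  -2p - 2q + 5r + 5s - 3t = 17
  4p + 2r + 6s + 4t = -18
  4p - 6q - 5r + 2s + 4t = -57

Row-reduce the augmented matrix:
R1 ← R1 / (3).
R2 ← R2 + 6·R1.
R3 ← R3 + 2·R1.
R4 ← R4 − 4·R1.
R5 ← R5 − 4·R1.
R2 ← R2 / (5).
R3 ← R3 + 2·R2.
R5 ← R5 + 6·R2.
R3 ← R3 / (-7/15).
R1 ← R1 + 4/3·R3.
R2 ← R2 + 7/5·R3.
R4 ← R4 − 22/3·R3.
R5 ← R5 + 121/15·R3.
R4 ← R4 / (916/7).
R1 ← R1 + 157/7·R4.
R2 ← R2 + 24·R4.
R3 ← R3 + 123/7·R4.
R5 ← R5 + 981/7·R4.
R5 ← R5 / (1601/458).
R1 ← R1 − 351/458·R5.
R2 ← R2 − 163/229·R5.
R3 ← R3 + 113/458·R5.
R4 ← R4 − 109/458·R5.
Reading off the reduced rows gives p = -6, q = 2, r = 5, s = -2, t = 2.

p = -6, q = 2, r = 5, s = -2, t = 2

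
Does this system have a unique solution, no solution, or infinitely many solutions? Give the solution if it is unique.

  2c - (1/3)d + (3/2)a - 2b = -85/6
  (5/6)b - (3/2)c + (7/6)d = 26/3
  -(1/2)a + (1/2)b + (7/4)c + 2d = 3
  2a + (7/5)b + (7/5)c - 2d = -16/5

a = -1, b = 4, c = -2, d = 2

Row-reduce the augmented matrix:
R1 ← R1 / (3/2).
R3 ← R3 + 1/2·R1.
R4 ← R4 − 2·R1.
R2 ← R2 / (5/6).
R1 ← R1 + 4/3·R2.
R3 ← R3 + 1/6·R2.
R4 ← R4 − 61/15·R2.
R3 ← R3 / (127/60).
R1 ← R1 + 16/15·R3.
R2 ← R2 + 9/5·R3.
R4 ← R4 − 454/75·R3.
R4 ← R4 / (-8457/635).
R1 ← R1 − 1034/381·R4.
R2 ← R2 − 407/127·R4.
R3 ← R3 − 382/381·R4.
Reading off the reduced rows gives a = -1, b = 4, c = -2, d = 2.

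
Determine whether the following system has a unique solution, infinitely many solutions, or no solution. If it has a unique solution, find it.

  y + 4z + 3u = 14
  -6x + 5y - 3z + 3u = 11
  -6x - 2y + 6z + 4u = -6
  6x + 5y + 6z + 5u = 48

Row-reduce:
Swap R1 and R2.
R1 ← R1 / (-6).
R3 ← R3 + 6·R1.
R4 ← R4 − 6·R1.
R1 ← R1 + 5/6·R2.
R3 ← R3 + 7·R2.
R4 ← R4 − 10·R2.
R3 ← R3 / (37).
R1 ← R1 − 23/6·R3.
R2 ← R2 − 4·R3.
R4 ← R4 + 37·R3.
Rank is 3 with 4 unknowns, leaving u free.

infinitely many solutions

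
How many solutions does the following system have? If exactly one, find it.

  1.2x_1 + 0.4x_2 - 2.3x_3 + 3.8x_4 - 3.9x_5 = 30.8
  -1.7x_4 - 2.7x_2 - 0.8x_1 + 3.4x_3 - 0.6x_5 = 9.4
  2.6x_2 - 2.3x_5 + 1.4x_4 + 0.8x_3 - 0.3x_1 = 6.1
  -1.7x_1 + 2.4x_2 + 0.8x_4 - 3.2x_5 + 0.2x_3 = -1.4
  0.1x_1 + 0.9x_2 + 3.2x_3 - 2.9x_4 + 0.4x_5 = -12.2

x_1 = 4, x_2 = -4, x_3 = 3, x_4 = 6, x_5 = -3

Row-reduce the augmented matrix:
R1 ← R1 / (6/5).
R2 ← R2 + 4/5·R1.
R3 ← R3 + 3/10·R1.
R4 ← R4 + 17/10·R1.
R5 ← R5 − 1/10·R1.
R2 ← R2 / (-73/30).
R1 ← R1 − 1/3·R2.
R3 ← R3 − 27/10·R2.
R4 ← R4 − 89/30·R2.
R5 ← R5 − 13/15·R2.
R3 ← R3 / (1341/584).
R1 ← R1 + 485/292·R3.
R2 ← R2 + 56/73·R3.
R4 ← R4 + 457/584·R3.
R5 ← R5 − 2369/584·R3.
R4 ← R4 / (55754/6705).
R1 ← R1 − 7576/1341·R4.
R2 ← R2 − 5039/6705·R4.
R3 ← R3 − 9562/6705·R4.
R5 ← R5 + 58366/6705·R4.
R5 ← R5 / (-558868/139385).
R1 ← R1 − 42743/27877·R5.
R2 ← R2 − 215291/557540·R5.
R3 ← R3 + 113781/278770·R5.
R4 ← R4 + 200513/111508·R5.
Reading off the reduced rows gives x_1 = 4, x_2 = -4, x_3 = 3, x_4 = 6, x_5 = -3.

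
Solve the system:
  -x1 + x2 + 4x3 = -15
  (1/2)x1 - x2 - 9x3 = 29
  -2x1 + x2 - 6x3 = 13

infinitely many solutions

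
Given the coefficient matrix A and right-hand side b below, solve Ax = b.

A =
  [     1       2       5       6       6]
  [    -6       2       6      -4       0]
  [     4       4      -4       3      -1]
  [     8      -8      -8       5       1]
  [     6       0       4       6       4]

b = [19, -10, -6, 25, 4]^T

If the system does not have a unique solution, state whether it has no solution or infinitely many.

Row-reduce:
R2 ← R2 + 6·R1.
R3 ← R3 − 4·R1.
R4 ← R4 − 8·R1.
R5 ← R5 − 6·R1.
R2 ← R2 / (14).
R1 ← R1 − 2·R2.
R3 ← R3 + 4·R2.
R4 ← R4 + 24·R2.
R5 ← R5 + 12·R2.
R3 ← R3 / (-96/7).
R1 ← R1 + 1/7·R3.
R2 ← R2 − 18/7·R3.
R4 ← R4 − 96/7·R3.
R5 ← R5 − 34/7·R3.
Swap R4 and R5.
R4 ← R4 / (-325/48).
R1 ← R1 − 149/96·R4.
R2 ← R2 − 1/16·R4.
R3 ← R3 − 83/96·R4.
Row 5 reduces to 0 = -1, a contradiction. The system is inconsistent.

no solution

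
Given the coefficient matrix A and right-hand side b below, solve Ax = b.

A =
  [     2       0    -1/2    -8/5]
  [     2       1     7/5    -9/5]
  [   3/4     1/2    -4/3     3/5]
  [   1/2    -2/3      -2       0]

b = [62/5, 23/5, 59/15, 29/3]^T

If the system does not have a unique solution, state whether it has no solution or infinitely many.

x_1 = 2, x_2 = -1, x_3 = -4, x_4 = -4

Row-reduce the augmented matrix:
R1 ← R1 / (2).
R2 ← R2 − 2·R1.
R3 ← R3 − 3/4·R1.
R4 ← R4 − 1/2·R1.
R3 ← R3 − 1/2·R2.
R4 ← R4 + 2/3·R2.
R3 ← R3 / (-503/240).
R1 ← R1 + 1/4·R3.
R2 ← R2 − 19/10·R3.
R4 ← R4 + 73/120·R3.
R4 ← R4 / (-167/1509).
R1 ← R1 + 2402/2515·R4.
R2 ← R2 − 2461/2515·R4.
R3 ← R3 + 312/503·R4.
Reading off the reduced rows gives x_1 = 2, x_2 = -1, x_3 = -4, x_4 = -4.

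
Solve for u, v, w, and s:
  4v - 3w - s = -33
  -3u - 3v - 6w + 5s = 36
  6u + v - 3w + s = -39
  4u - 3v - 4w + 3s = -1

u = -5, v = -6, w = 2, s = 3

Row-reduce the augmented matrix:
Swap R1 and R2.
R1 ← R1 / (-3).
R3 ← R3 − 6·R1.
R4 ← R4 − 4·R1.
R2 ← R2 / (4).
R1 ← R1 − 1·R2.
R3 ← R3 + 5·R2.
R4 ← R4 + 7·R2.
R3 ← R3 / (-75/4).
R1 ← R1 − 11/4·R3.
R2 ← R2 + 3/4·R3.
R4 ← R4 + 69/4·R3.
R4 ← R4 / (-79/75).
R1 ← R1 − 1/75·R4.
R2 ← R2 + 16/25·R4.
R3 ← R3 + 13/25·R4.
Reading off the reduced rows gives u = -5, v = -6, w = 2, s = 3.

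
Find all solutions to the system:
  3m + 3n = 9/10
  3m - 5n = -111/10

m = -6/5, n = 3/2

Row-reduce the augmented matrix:
R1 ← R1 / (3).
R2 ← R2 − 3·R1.
R2 ← R2 / (-8).
R1 ← R1 − 1·R2.
Reading off the reduced rows gives m = -6/5, n = 3/2.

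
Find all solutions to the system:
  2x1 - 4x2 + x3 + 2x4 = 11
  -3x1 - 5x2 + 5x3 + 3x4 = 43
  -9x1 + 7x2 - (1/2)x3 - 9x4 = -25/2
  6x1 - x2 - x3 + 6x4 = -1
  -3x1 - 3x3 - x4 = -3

Row-reduce:
R1 ← R1 / (2).
R2 ← R2 + 3·R1.
R3 ← R3 + 9·R1.
R4 ← R4 − 6·R1.
R5 ← R5 + 3·R1.
R2 ← R2 / (-11).
R1 ← R1 + 2·R2.
R3 ← R3 + 11·R2.
R4 ← R4 − 11·R2.
R5 ← R5 + 6·R2.
R3 ← R3 / (-5/2).
R1 ← R1 + 15/22·R3.
R2 ← R2 + 13/22·R3.
R4 ← R4 − 5/2·R3.
R5 ← R5 + 111/22·R3.
Swap R4 and R5.
R4 ← R4 / (596/55).
R1 ← R1 − 17/11·R4.
R2 ← R2 − 48/55·R4.
R3 ← R3 − 12/5·R4.
Row 5 reduces to 0 = 3, a contradiction. The system is inconsistent.

no solution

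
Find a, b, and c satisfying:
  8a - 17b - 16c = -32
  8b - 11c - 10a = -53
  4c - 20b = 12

Row-reduce the augmented matrix:
R1 ← R1 / (8).
R2 ← R2 + 10·R1.
R2 ← R2 / (-53/4).
R1 ← R1 + 17/8·R2.
R3 ← R3 + 20·R2.
R3 ← R3 / (2692/53).
R1 ← R1 − 315/106·R3.
R2 ← R2 − 124/53·R3.
Reading off the reduced rows gives a = 2, b = 0, c = 3.

a = 2, b = 0, c = 3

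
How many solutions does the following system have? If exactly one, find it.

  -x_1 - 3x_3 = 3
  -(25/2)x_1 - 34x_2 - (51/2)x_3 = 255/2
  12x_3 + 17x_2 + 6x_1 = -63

infinitely many solutions

Row-reduce:
R1 ← R1 / (-1).
R2 ← R2 + 25/2·R1.
R3 ← R3 − 6·R1.
R2 ← R2 / (-34).
R3 ← R3 − 17·R2.
Rank is 2 with 3 unknowns, leaving x_3 free.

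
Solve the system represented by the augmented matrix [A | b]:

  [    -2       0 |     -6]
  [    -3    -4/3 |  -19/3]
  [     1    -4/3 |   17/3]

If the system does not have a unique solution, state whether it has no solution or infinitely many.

Row-reduce the augmented matrix:
R1 ← R1 / (-2).
R2 ← R2 + 3·R1.
R3 ← R3 − 1·R1.
R2 ← R2 / (-4/3).
R3 ← R3 + 4/3·R2.
R3 reduces to 0 = 0, so the extra equation is consistent.
Reading off the reduced rows gives x_1 = 3, x_2 = -2.

x_1 = 3, x_2 = -2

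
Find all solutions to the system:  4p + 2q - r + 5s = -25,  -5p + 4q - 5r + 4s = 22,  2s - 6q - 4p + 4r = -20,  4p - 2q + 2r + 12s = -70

infinitely many solutions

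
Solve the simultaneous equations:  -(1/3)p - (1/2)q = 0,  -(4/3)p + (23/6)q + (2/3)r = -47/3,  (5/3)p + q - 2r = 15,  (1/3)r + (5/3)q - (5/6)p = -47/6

Row-reduce the augmented matrix:
R1 ← R1 / (-1/3).
R2 ← R2 + 4/3·R1.
R3 ← R3 − 5/3·R1.
R4 ← R4 + 5/6·R1.
R2 ← R2 / (35/6).
R1 ← R1 − 3/2·R2.
R3 ← R3 + 3/2·R2.
R4 ← R4 − 35/12·R2.
R3 ← R3 / (-64/35).
R1 ← R1 + 6/35·R3.
R2 ← R2 − 4/35·R3.
R4 reduces to 0 = 0, so the extra equation is consistent.
Reading off the reduced rows gives p = 3, q = -2, r = -6.

p = 3, q = -2, r = -6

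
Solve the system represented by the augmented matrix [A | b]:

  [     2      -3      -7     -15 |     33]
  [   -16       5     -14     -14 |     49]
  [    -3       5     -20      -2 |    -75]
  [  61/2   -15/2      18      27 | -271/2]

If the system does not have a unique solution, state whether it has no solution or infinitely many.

infinitely many solutions

Row-reduce:
R1 ← R1 / (2).
R2 ← R2 + 16·R1.
R3 ← R3 + 3·R1.
R4 ← R4 − 61/2·R1.
R2 ← R2 / (-19).
R1 ← R1 + 3/2·R2.
R3 ← R3 − 1/2·R2.
R4 ← R4 − 153/4·R2.
R3 ← R3 / (-1229/38).
R1 ← R1 − 77/38·R3.
R2 ← R2 − 70/19·R3.
R4 ← R4 + 1229/76·R3.
Rank is 3 with 4 unknowns, leaving x_4 free.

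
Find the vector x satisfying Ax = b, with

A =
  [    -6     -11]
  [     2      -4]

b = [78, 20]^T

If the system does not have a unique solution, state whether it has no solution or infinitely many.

x_1 = -2, x_2 = -6

Row-reduce the augmented matrix:
R1 ← R1 / (-6).
R2 ← R2 − 2·R1.
R2 ← R2 / (-23/3).
R1 ← R1 − 11/6·R2.
Reading off the reduced rows gives x_1 = -2, x_2 = -6.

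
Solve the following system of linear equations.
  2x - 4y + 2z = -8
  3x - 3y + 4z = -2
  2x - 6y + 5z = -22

Row-reduce the augmented matrix:
R1 ← R1 / (2).
R2 ← R2 − 3·R1.
R3 ← R3 − 2·R1.
R2 ← R2 / (3).
R1 ← R1 + 2·R2.
R3 ← R3 + 2·R2.
R3 ← R3 / (11/3).
R1 ← R1 − 5/3·R3.
R2 ← R2 − 1/3·R3.
Reading off the reduced rows gives x = 6, y = 4, z = -2.

x = 6, y = 4, z = -2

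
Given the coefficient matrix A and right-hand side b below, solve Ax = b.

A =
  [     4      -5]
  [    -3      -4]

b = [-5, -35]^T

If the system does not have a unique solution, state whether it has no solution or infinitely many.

Row-reduce the augmented matrix:
R1 ← R1 / (4).
R2 ← R2 + 3·R1.
R2 ← R2 / (-31/4).
R1 ← R1 + 5/4·R2.
Reading off the reduced rows gives x_1 = 5, x_2 = 5.

x_1 = 5, x_2 = 5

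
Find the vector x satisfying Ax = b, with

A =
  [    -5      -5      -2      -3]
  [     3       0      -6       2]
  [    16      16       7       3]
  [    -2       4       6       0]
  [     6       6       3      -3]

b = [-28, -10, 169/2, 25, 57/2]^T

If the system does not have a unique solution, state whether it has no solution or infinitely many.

x_1 = 1, x_2 = 3, x_3 = 5/2, x_4 = 1

Row-reduce the augmented matrix:
R1 ← R1 / (-5).
R2 ← R2 − 3·R1.
R3 ← R3 − 16·R1.
R4 ← R4 + 2·R1.
R5 ← R5 − 6·R1.
R2 ← R2 / (-3).
R1 ← R1 − 1·R2.
R4 ← R4 − 6·R2.
R3 ← R3 / (3/5).
R1 ← R1 + 2·R3.
R2 ← R2 − 12/5·R3.
R4 ← R4 + 38/5·R3.
R5 ← R5 − 3/5·R3.
R4 ← R4 / (-82).
R1 ← R1 + 64/3·R4.
R2 ← R2 − 79/3·R4.
R3 ← R3 + 11·R4.
R5 reduces to 0 = 0, so the extra equation is consistent.
Reading off the reduced rows gives x_1 = 1, x_2 = 3, x_3 = 5/2, x_4 = 1.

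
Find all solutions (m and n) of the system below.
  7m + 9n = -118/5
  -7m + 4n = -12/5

Row-reduce the augmented matrix:
R1 ← R1 / (7).
R2 ← R2 + 7·R1.
R2 ← R2 / (13).
R1 ← R1 − 9/7·R2.
Reading off the reduced rows gives m = -4/5, n = -2.

m = -4/5, n = -2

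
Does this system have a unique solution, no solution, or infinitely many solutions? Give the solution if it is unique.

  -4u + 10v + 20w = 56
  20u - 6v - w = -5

infinitely many solutions

Row-reduce:
R1 ← R1 / (-4).
R2 ← R2 − 20·R1.
R2 ← R2 / (44).
R1 ← R1 + 5/2·R2.
Rank is 2 with 3 unknowns, leaving w free.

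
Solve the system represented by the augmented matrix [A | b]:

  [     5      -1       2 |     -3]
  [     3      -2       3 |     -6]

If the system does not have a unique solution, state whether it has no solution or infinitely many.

infinitely many solutions

Row-reduce:
R1 ← R1 / (5).
R2 ← R2 − 3·R1.
R2 ← R2 / (-7/5).
R1 ← R1 + 1/5·R2.
Rank is 2 with 3 unknowns, leaving x_3 free.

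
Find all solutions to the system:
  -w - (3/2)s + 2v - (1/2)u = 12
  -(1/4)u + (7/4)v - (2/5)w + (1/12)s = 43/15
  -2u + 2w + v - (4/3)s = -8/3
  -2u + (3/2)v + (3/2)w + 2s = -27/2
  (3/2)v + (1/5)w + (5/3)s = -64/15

no solution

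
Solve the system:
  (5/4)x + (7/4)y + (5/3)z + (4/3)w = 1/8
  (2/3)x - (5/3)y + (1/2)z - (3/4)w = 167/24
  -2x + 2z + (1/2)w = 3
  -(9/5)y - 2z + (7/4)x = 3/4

x = 1, y = -5/2, z = 11/4, w = -1

Row-reduce the augmented matrix:
R1 ← R1 / (5/4).
R2 ← R2 − 2/3·R1.
R3 ← R3 + 2·R1.
R4 ← R4 − 7/4·R1.
R2 ← R2 / (-13/5).
R1 ← R1 − 7/5·R2.
R3 ← R3 − 14/5·R2.
R4 ← R4 + 17/4·R2.
R3 ← R3 / (497/117).
R1 ← R1 − 263/234·R3.
R2 ← R2 − 35/234·R3.
R4 ← R4 + 3461/936·R3.
R4 ← R4 / (57423/39760).
R1 ← R1 + 1/1988·R4.
R2 ← R2 − 149/284·R4.
R3 ← R3 − 124/497·R4.
Reading off the reduced rows gives x = 1, y = -5/2, z = 11/4, w = -1.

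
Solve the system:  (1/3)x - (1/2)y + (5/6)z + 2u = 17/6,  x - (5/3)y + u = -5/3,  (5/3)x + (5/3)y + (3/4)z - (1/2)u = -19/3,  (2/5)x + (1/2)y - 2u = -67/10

Row-reduce the augmented matrix:
R1 ← R1 / (1/3).
R2 ← R2 − 1·R1.
R3 ← R3 − 5/3·R1.
R4 ← R4 − 2/5·R1.
R2 ← R2 / (-1/6).
R1 ← R1 + 3/2·R2.
R3 ← R3 − 25/6·R2.
R4 ← R4 − 11/10·R2.
R3 ← R3 / (-791/12).
R1 ← R1 − 25·R3.
R2 ← R2 − 15·R3.
R4 ← R4 + 35/2·R3.
R4 ← R4 / (-806/565).
R1 ← R1 + 309/791·R4.
R2 ← R2 + 660/791·R4.
R3 ← R3 − 1626/791·R4.
Reading off the reduced rows gives x = -3, y = 1, z = -2, u = 3.

x = -3, y = 1, z = -2, u = 3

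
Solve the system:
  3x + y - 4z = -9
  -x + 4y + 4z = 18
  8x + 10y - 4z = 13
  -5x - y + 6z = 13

Row-reduce:
R1 ← R1 / (3).
R2 ← R2 + 1·R1.
R3 ← R3 − 8·R1.
R4 ← R4 + 5·R1.
R2 ← R2 / (13/3).
R1 ← R1 − 1/3·R2.
R3 ← R3 − 22/3·R2.
R4 ← R4 − 2/3·R2.
R3 ← R3 / (28/13).
R1 ← R1 + 20/13·R3.
R2 ← R2 − 8/13·R3.
R4 ← R4 + 14/13·R3.
Row 4 reduces to 0 = 3/2, a contradiction. The system is inconsistent.

no solution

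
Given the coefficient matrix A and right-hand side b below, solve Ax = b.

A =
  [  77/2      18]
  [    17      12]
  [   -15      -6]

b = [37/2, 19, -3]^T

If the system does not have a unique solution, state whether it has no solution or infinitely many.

Row-reduce:
R1 ← R1 / (77/2).
R2 ← R2 − 17·R1.
R3 ← R3 + 15·R1.
R2 ← R2 / (312/77).
R1 ← R1 − 36/77·R2.
R3 ← R3 − 78/77·R2.
Row 3 reduces to 0 = 3/2, a contradiction. The system is inconsistent.

no solution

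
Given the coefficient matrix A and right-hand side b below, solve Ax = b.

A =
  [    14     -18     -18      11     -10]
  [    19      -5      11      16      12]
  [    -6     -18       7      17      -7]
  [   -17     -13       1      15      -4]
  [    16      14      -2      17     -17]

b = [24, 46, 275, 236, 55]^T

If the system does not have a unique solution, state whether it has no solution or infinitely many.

Row-reduce the augmented matrix:
R1 ← R1 / (14).
R2 ← R2 − 19·R1.
R3 ← R3 + 6·R1.
R4 ← R4 + 17·R1.
R5 ← R5 − 16·R1.
R2 ← R2 / (136/7).
R1 ← R1 + 9/7·R2.
R3 ← R3 + 180/7·R2.
R4 ← R4 + 244/7·R2.
R5 ← R5 − 242/7·R2.
R3 ← R3 / (785/17).
R1 ← R1 − 18/17·R3.
R2 ← R2 − 31/17·R3.
R4 ← R4 − 726/17·R3.
R5 ← R5 + 756/17·R3.
R4 ← R4 / (27901/3140).
R1 ← R1 − 4097/12560·R4.
R2 ← R2 + 10781/12560·R4.
R3 ← R3 − 1573/3140·R4.
R5 ← R5 − 155743/6280·R4.
R5 ← R5 / (-1509715/27901).
R1 ← R1 − 3766/27901·R5.
R2 ← R2 − 35779/27901·R5.
R3 ← R3 + 325/27901·R5.
R4 ← R4 − 27858/27901·R5.
Reading off the reduced rows gives x_1 = -4, x_2 = -4, x_3 = 6, x_4 = 6, x_5 = -5.

x_1 = -4, x_2 = -4, x_3 = 6, x_4 = 6, x_5 = -5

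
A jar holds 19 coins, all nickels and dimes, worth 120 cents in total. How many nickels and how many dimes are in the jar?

Let n = nickels, d = dimes.
  n + d = 19
  5n + 10d = 120
From equation 1: n = 19 − d.
Substitute into equation 2 and solve: d = 5.
Then n = 14.

nickels: 14, dimes: 5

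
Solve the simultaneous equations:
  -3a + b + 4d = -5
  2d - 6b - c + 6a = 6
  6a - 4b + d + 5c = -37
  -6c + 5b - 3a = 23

Row-reduce the augmented matrix:
R1 ← R1 / (-3).
R2 ← R2 − 6·R1.
R3 ← R3 − 6·R1.
R4 ← R4 + 3·R1.
R2 ← R2 / (-4).
R1 ← R1 + 1/3·R2.
R3 ← R3 + 2·R2.
R4 ← R4 − 4·R2.
R3 ← R3 / (11/2).
R1 ← R1 − 1/12·R3.
R2 ← R2 − 1/4·R3.
R4 ← R4 + 7·R3.
R4 ← R4 / (122/11).
R1 ← R1 + 49/22·R4.
R2 ← R2 + 59/22·R4.
R3 ← R3 − 8/11·R4.
Reading off the reduced rows gives a = -4, b = -5, c = -6, d = -3.

a = -4, b = -5, c = -6, d = -3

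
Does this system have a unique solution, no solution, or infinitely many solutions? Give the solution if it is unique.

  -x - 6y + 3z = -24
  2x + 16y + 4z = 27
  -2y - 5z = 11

no solution

Row-reduce:
R1 ← R1 / (-1).
R2 ← R2 − 2·R1.
R2 ← R2 / (4).
R1 ← R1 − 6·R2.
R3 ← R3 + 2·R2.
Row 3 reduces to 0 = 1/2, a contradiction. The system is inconsistent.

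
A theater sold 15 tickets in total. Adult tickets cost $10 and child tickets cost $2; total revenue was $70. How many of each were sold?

adult tickets: 5, child tickets: 10

Let a = adult tickets, c = child tickets.
  a + c = 15
  10a + 2c = 70
From equation 1: a = 15 − c.
Substitute into equation 2 and solve: c = 10.
Then a = 5.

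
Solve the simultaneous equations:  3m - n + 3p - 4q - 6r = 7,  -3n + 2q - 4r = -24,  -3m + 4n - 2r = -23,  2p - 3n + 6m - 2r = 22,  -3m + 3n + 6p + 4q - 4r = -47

m = 5, n = 0, p = 0, q = -4, r = 4

Row-reduce the augmented matrix:
R1 ← R1 / (3).
R3 ← R3 + 3·R1.
R4 ← R4 − 6·R1.
R5 ← R5 + 3·R1.
R2 ← R2 / (-3).
R1 ← R1 + 1/3·R2.
R3 ← R3 − 3·R2.
R4 ← R4 + 1·R2.
R5 ← R5 − 2·R2.
R3 ← R3 / (3).
R1 ← R1 − 1·R3.
R4 ← R4 + 4·R3.
R5 ← R5 − 9·R3.
R4 ← R4 / (14/3).
R1 ← R1 + 8/9·R4.
R2 ← R2 + 2/3·R4.
R3 ← R3 + 2/3·R4.
R5 ← R5 − 22/3·R4.
R5 ← R5 / (92/3).
R1 ← R1 − 14/9·R5.
R2 ← R2 − 2/3·R5.
R3 ← R3 + 14/3·R5.
R4 ← R4 + 1·R5.
Reading off the reduced rows gives m = 5, n = 0, p = 0, q = -4, r = 4.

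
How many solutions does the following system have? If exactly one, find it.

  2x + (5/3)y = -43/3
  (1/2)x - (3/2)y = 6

Row-reduce the augmented matrix:
R1 ← R1 / (2).
R2 ← R2 − 1/2·R1.
R2 ← R2 / (-23/12).
R1 ← R1 − 5/6·R2.
Reading off the reduced rows gives x = -3, y = -5.

x = -3, y = -5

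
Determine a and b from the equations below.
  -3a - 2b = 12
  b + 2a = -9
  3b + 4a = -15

Row-reduce the augmented matrix:
R1 ← R1 / (-3).
R2 ← R2 − 2·R1.
R3 ← R3 − 4·R1.
R2 ← R2 / (-1/3).
R1 ← R1 − 2/3·R2.
R3 ← R3 − 1/3·R2.
R3 reduces to 0 = 0, so the extra equation is consistent.
Reading off the reduced rows gives a = -6, b = 3.

a = -6, b = 3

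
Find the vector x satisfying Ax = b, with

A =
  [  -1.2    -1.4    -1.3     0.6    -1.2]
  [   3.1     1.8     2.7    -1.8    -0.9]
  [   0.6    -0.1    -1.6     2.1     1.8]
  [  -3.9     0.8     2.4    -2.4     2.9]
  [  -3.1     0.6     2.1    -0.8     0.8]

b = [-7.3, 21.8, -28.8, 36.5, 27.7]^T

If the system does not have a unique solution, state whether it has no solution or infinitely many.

Row-reduce the augmented matrix:
R1 ← R1 / (-6/5).
R2 ← R2 − 31/10·R1.
R3 ← R3 − 3/5·R1.
R4 ← R4 + 39/10·R1.
R5 ← R5 + 31/10·R1.
R2 ← R2 / (-109/60).
R1 ← R1 − 7/6·R2.
R3 ← R3 + 4/5·R2.
R4 ← R4 − 107/20·R2.
R5 ← R5 − 253/60·R2.
R3 ← R3 / (-4273/2180).
R1 ← R1 − 72/109·R3.
R2 ← R2 − 79/218·R3.
R4 ← R4 − 2554/545·R3.
R5 ← R5 − 2142/545·R3.
R4 ← R4 / (19548/21365).
R1 ← R1 − 792/4273·R4.
R2 ← R2 − 2571/4273·R4.
R3 ← R3 + 5472/4273·R4.
R5 ← R5 − 44927/21365·R4.
R5 ← R5 / (-104432/24435).
R1 ← R1 + 541/543·R5.
R2 ← R2 − 4457/3258·R5.
R3 ← R3 − 776/543·R5.
R4 ← R4 − 22439/9774·R5.
Reading off the reduced rows gives x_1 = -4, x_2 = 4, x_3 = 5, x_4 = -6, x_5 = -3.

x_1 = -4, x_2 = 4, x_3 = 5, x_4 = -6, x_5 = -3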